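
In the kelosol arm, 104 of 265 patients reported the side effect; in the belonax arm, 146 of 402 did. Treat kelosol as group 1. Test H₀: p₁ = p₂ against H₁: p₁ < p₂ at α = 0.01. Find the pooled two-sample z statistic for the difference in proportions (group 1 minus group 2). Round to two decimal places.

p̂₁ = 104/265 ≈ 0.39245, p̂₂ = 146/402 ≈ 0.36318.
Pooled p̂ = (104+146)/(265+402) = 250/667 = 0.37481.
SE = √(p̂(1−p̂)(1/n₁+1/n₂)) = √(0.37481·0.62519·0.00626115) = √(0.00146716) = 0.03830.
z = (0.39245 − 0.36318)/0.03830 = 0.02927/0.03830 = 0.76.
p-value = P(Z < 0.764) ≈ 0.7776, so at α = 0.01 we fail to reject H₀.

z = 0.76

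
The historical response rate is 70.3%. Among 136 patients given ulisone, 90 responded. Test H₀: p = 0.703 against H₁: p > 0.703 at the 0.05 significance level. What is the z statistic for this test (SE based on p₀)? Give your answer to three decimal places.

z = -1.052

p̂ = 90/136 = 0.661765.
Under H₀, SE = √(0.703·0.297/136) = √(0.00153523) = 0.039182.
z = (0.661765 − 0.703)/0.039182 = -0.041235/0.039182 = -1.052.
p-value = P(Z > -1.052) ≈ 0.8537. With α = 0.05, fail to reject H₀.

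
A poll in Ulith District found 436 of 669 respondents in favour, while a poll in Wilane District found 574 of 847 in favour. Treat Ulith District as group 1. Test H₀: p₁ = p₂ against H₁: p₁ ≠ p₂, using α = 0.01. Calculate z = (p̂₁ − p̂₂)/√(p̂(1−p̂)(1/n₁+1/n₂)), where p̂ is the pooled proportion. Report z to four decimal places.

z = -1.0646

p̂₁ = 436/669 = 0.651719, p̂₂ = 574/847 = 0.677686.
Pooled p̂ = (436+574)/(669+847) = 1010/1516 = 0.666227.
SE = √(0.222369 × 0.00267541) = 0.024391.
z = (0.651719 − 0.677686)/0.024391 = -0.025967/0.024391 = -1.0646.
p-value = 2·P(Z > 1.065) ≈ 0.2871. With α = 0.01, fail to reject H₀.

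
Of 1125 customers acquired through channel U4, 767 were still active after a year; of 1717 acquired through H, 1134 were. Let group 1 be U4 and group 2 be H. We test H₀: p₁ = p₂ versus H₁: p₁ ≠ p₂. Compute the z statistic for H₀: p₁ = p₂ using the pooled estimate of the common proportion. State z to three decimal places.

p̂₁ = 767/1125 = 0.681778, p̂₂ = 1134/1717 = 0.660454.
Pooled p̂ = (767+1134)/(1125+1717) = 1901/2842 = 0.668895.
SE = √(p̂(1−p̂)(1/n₁+1/n₂)) = √(0.668895·0.331105·0.0014713) = √(0.000325855) = 0.018051.
z = (0.681778 − 0.660454)/0.018051 = 0.021324/0.018051 = 1.181.
Two-sided p-value ≈ 2·Φ(−1.181) = 0.2375.

z = 1.181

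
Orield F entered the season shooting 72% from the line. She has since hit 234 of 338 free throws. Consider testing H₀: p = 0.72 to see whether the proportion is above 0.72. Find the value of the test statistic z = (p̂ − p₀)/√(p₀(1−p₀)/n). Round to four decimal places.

z = -1.1339

p̂ = 234/338 = 0.692308.
Standard error under H₀: √(0.72×0.28/338) = 0.024422.
z = (0.692308 − 0.72)/0.024422 = -0.027692/0.024422 = -1.1339.
p-value = P(Z > -1.134) ≈ 0.8716.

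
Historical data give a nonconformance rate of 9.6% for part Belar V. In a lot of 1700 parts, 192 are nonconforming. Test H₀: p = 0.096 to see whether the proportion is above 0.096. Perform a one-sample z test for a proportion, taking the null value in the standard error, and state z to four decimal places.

z = 2.3711

p̂ = 192/1700 = 0.1129412.
Standard error under H₀: √(0.096×0.904/1700) = 0.0071449.
z = (0.1129412 − 0.096)/0.0071449 = 0.0169412/0.0071449 = 2.3711.
p-value = P(Z > 2.371) ≈ 0.0089.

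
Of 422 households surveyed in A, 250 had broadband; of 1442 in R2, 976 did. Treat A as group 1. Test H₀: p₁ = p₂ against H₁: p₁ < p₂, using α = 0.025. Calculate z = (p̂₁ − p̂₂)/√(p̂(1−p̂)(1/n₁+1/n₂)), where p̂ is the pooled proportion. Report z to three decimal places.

p̂₁ = 250/422 ≈ 0.59242, p̂₂ = 976/1442 ≈ 0.67684.
Pooled p̂ = (250+976)/(422+1442) = 1226/1864 = 0.65773.
SE = √(p̂(1−p̂)(1/n₁+1/n₂)) = √(0.65773·0.34227·0.00306315) = √(0.000689585) = 0.02626.
z = (0.59242 − 0.67684)/0.02626 = -0.08442/0.02626 = -3.215.
p-value = P(Z < -3.215) ≈ 0.0007. With α = 0.025, reject H₀.

z = -3.215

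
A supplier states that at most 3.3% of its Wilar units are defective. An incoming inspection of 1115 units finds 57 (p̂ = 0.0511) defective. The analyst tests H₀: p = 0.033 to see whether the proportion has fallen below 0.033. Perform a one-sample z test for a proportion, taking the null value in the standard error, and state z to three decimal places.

p̂ = 57/1115 = 0.05112.
Standard error under H₀: √(0.033×0.967/1115) = 0.00535.
z = (0.05112 − 0.033)/0.00535 = 0.01812/0.00535 = 3.387.

z = 3.387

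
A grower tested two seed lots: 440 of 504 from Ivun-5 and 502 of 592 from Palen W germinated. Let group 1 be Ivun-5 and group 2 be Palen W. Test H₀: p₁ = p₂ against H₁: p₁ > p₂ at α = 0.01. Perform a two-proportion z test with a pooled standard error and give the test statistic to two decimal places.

z = 1.19

p̂₁ = 440/504 ≈ 0.87302, p̂₂ = 502/592 ≈ 0.84797.
Pooled p̂ = (440+502)/(504+592) = 942/1096 = 0.85949.
SE = √(0.120768 × 0.00367332) = 0.02106.
z = (0.87302 − 0.84797)/0.02106 = 0.02505/0.02106 = 1.19.
p-value = P(Z > 1.189) ≈ 0.1172. With α = 0.01, fail to reject H₀.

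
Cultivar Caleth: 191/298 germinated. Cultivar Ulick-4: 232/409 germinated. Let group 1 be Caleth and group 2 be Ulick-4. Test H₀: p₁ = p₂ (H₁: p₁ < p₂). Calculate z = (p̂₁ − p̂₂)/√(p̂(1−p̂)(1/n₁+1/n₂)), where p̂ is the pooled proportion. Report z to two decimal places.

z = 1.97

p̂₁ = 191/298 ≈ 0.64094, p̂₂ = 232/409 ≈ 0.56724.
Pooled p̂ = (191+232)/(298+409) = 423/707 = 0.59830.
SE = √(0.240337 × 0.00580069) = 0.03734.
z = (0.64094 − 0.56724)/0.03734 = 0.07370/0.03734 = 1.97.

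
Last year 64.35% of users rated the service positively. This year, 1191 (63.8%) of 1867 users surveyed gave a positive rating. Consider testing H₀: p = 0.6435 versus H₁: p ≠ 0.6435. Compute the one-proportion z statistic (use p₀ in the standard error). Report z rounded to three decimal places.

z = -0.503

p̂ = 1191/1867 ≈ 0.637922.
Under H₀, SE = √(0.6435·0.3565/1867) = √(0.000122875) = 0.011085.
z = (0.637922 − 0.6435)/0.011085 = -0.005578/0.011085 = -0.503.
p-value = 2·P(Z > 0.503) ≈ 0.6148.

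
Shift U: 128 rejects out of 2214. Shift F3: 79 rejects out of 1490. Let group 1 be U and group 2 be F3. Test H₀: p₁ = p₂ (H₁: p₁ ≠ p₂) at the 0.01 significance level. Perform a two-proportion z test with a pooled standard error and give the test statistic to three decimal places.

z = 0.623

p̂₁ = 128/2214 = 0.057814, p̂₂ = 79/1490 = 0.053020.
Pooled p̂ = (128+79)/(2214+1490) = 207/3704 = 0.055886.
SE = √(p̂(1−p̂)(1/n₁+1/n₂)) = √(0.055886·0.944114·0.00112281) = √(5.92422e-05) = 0.007697.
z = (0.057814 − 0.053020)/0.007697 = 0.004794/0.007697 = 0.623.
Two-sided p-value ≈ 2·Φ(−0.623) = 0.5334. With α = 0.01, fail to reject H₀.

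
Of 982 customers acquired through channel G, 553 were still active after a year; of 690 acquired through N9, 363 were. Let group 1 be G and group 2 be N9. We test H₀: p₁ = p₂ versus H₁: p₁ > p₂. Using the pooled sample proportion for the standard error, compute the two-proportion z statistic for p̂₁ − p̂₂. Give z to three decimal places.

p̂₁ = 553/982 = 0.56314, p̂₂ = 363/690 = 0.52609.
Pooled p̂ = (553+363)/(982+690) = 916/1672 = 0.54785.
SE = √(0.247711 × 0.00246761) = 0.02472.
z = (0.56314 − 0.52609)/0.02472 = 0.03705/0.02472 = 1.499.

z = 1.499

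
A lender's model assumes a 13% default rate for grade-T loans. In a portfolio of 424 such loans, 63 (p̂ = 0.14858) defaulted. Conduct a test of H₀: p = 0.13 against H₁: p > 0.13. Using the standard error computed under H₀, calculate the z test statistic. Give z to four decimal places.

z = 1.1379

p̂ = 63/424 ≈ 0.1485849.
SE = √(p₀(1−p₀)/n) = √(0.1131/424) = 0.0163323.
z = (0.1485849 − 0.13)/0.0163323 = 0.0185849/0.0163323 = 1.1379.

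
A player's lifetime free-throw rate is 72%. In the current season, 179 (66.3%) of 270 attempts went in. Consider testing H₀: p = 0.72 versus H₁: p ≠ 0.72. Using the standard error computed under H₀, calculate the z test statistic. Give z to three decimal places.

p̂ = 179/270 = 0.66296.
Under H₀, SE = √(0.72·0.28/270) = √(0.000746667) = 0.02733.
z = (0.66296 − 0.72)/0.02733 = -0.05704/0.02733 = -2.087.

z = -2.087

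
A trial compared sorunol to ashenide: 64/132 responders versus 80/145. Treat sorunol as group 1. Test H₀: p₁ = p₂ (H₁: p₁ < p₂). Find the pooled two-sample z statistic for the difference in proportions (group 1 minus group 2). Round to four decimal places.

z = -1.1127

p̂₁ = 64/132 = 0.484848, p̂₂ = 80/145 = 0.551724.
Pooled p̂ = (64+80)/(132+145) = 144/277 = 0.519856.
SE = √(p̂(1−p̂)(1/n₁+1/n₂)) = √(0.519856·0.480144·0.0144723) = √(0.00361237) = 0.060103.
z = (0.484848 − 0.551724)/0.060103 = -0.066876/0.060103 = -1.1127.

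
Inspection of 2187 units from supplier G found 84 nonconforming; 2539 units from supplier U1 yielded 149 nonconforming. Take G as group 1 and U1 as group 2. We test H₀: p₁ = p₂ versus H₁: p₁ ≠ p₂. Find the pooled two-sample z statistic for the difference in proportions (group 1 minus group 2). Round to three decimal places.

z = -3.210

p̂₁ = 84/2187 ≈ 0.038409, p̂₂ = 149/2539 ≈ 0.058685.
Pooled p̂ = (84+149)/(2187+2539) = 233/4726 = 0.049302.
SE = √(p̂(1−p̂)(1/n₁+1/n₂)) = √(0.049302·0.950698·0.000851103) = √(3.98921e-05) = 0.006316.
z = (0.038409 − 0.058685)/0.006316 = -0.020276/0.006316 = -3.210.
p-value = 2·P(Z > 3.210) ≈ 0.0013.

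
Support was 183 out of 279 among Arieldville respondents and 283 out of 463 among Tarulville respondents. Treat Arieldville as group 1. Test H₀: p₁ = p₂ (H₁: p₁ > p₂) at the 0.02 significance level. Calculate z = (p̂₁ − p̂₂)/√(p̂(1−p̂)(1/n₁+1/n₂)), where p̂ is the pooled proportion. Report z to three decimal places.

z = 1.220

p̂₁ = 183/279 ≈ 0.65591, p̂₂ = 283/463 ≈ 0.61123.
Pooled p̂ = (183+283)/(279+463) = 466/742 = 0.62803.
SE = √(0.233608 × 0.00574406) = 0.03663.
z = (0.65591 − 0.61123)/0.03663 = 0.04468/0.03663 = 1.220.
p-value = P(Z > 1.220) ≈ 0.1113, so at α = 0.02 we fail to reject H₀.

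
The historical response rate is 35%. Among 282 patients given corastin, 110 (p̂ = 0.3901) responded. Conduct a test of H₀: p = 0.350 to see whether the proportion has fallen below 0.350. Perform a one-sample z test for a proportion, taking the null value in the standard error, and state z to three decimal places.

z = 1.411

p̂ = 110/282 ≈ 0.39007.
Standard error under H₀: √(0.35×0.65/282) = 0.02840.
z = (0.39007 − 0.35)/0.02840 = 0.04007/0.02840 = 1.411.
p-value = P(Z < 1.411) ≈ 0.9208.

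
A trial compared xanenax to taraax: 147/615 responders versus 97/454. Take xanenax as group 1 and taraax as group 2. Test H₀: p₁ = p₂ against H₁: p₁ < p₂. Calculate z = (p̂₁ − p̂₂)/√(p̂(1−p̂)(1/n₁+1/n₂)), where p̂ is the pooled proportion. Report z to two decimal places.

z = 0.98

p̂₁ = 147/615 ≈ 0.23902, p̂₂ = 97/454 ≈ 0.21366.
Pooled p̂ = (147+97)/(615+454) = 244/1069 = 0.22825.
SE = √(p̂(1−p̂)(1/n₁+1/n₂)) = √(0.22825·0.77175·0.00382866) = √(0.000674427) = 0.02597.
z = (0.23902 − 0.21366)/0.02597 = 0.02536/0.02597 = 0.98.
p-value = P(Z < 0.977) ≈ 0.8357.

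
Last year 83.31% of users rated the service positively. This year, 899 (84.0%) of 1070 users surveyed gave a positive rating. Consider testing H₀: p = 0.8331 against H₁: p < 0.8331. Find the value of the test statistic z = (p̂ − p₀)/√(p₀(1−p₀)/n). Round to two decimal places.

z = 0.62

p̂ = 899/1070 ≈ 0.8402.
Standard error under H₀: √(0.8331×0.1669/1070) = 0.0114.
z = (0.8402 − 0.8331)/0.0114 = 0.0071/0.0114 = 0.62.
p-value = P(Z < 0.622) ≈ 0.7329.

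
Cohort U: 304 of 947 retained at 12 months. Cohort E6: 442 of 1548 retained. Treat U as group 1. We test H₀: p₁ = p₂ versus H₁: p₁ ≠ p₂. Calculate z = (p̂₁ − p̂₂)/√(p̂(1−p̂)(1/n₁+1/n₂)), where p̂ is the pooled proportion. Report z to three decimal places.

p̂₁ = 304/947 ≈ 0.321014, p̂₂ = 442/1548 ≈ 0.285530.
Pooled p̂ = (304+442)/(947+1548) = 746/2495 = 0.298998.
SE = √(p̂(1−p̂)(1/n₁+1/n₂)) = √(0.298998·0.701002·0.00170196) = √(0.000356728) = 0.018887.
z = (0.321014 − 0.285530)/0.018887 = 0.035484/0.018887 = 1.879.
Two-sided p-value ≈ 2·Φ(−1.879) = 0.0603.

z = 1.879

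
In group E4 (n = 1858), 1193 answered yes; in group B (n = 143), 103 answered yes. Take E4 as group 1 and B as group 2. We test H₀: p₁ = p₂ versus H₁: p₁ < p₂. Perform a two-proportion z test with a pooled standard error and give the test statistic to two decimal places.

z = -1.89

p̂₁ = 1193/1858 = 0.64209, p̂₂ = 103/143 = 0.72028.
Pooled p̂ = (1193+103)/(1858+143) = 1296/2001 = 0.64768.
SE = √(p̂(1−p̂)(1/n₁+1/n₂)) = √(0.64768·0.35232·0.00753122) = √(0.00171856) = 0.04146.
z = (0.64209 − 0.72028)/0.04146 = -0.07819/0.04146 = -1.89.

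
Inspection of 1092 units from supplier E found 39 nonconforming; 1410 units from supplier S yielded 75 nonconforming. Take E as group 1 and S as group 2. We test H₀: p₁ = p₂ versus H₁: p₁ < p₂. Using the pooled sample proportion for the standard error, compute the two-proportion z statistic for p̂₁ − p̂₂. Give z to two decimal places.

p̂₁ = 39/1092 = 0.0357, p̂₂ = 75/1410 = 0.0532.
Pooled p̂ = (39+75)/(1092+1410) = 114/2502 = 0.0456.
SE = √(p̂(1−p̂)(1/n₁+1/n₂)) = √(0.0456·0.9544·0.00162497) = √(7.06659e-05) = 0.0084.
z = (0.0357 − 0.0532)/0.0084 = -0.0175/0.0084 = -2.08.
p-value = P(Z < -2.079) ≈ 0.0188.

z = -2.08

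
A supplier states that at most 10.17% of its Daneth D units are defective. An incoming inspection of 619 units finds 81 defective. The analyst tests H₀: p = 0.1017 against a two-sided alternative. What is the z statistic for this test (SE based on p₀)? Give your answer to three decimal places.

z = 2.400

p̂ = 81/619 = 0.13086.
Standard error under H₀: √(0.1017×0.8983/619) = 0.01215.
z = (0.13086 − 0.1017)/0.01215 = 0.02916/0.01215 = 2.400.
p-value = 2·P(Z > 2.400) ≈ 0.0164.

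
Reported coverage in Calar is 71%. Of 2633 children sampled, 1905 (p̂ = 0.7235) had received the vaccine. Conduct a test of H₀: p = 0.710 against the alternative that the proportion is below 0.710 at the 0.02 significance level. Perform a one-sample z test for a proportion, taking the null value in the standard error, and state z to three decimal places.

z = 1.528

p̂ = 1905/2633 ≈ 0.72351.
SE = √(p₀(1−p₀)/n) = √(0.2059/2633) = 0.00884.
z = (0.72351 − 0.71)/0.00884 = 0.01351/0.00884 = 1.528.
p-value = P(Z < 1.528) ≈ 0.9367. With α = 0.02, fail to reject H₀.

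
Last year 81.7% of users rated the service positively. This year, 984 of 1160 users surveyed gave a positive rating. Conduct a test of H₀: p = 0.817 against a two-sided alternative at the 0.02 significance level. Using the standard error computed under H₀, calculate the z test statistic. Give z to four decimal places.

p̂ = 984/1160 = 0.848276.
Standard error under H₀: √(0.817×0.183/1160) = 0.011353.
z = (0.848276 − 0.817)/0.011353 = 0.031276/0.011353 = 2.7549.
p-value = 2·P(Z > 2.755) ≈ 0.0059, so at α = 0.02 we reject H₀.

z = 2.7549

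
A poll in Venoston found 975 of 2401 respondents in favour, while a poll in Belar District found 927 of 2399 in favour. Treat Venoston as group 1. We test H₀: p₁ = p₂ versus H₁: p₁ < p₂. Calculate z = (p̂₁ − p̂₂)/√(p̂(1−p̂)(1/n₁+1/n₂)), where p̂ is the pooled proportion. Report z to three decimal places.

p̂₁ = 975/2401 = 0.40608, p̂₂ = 927/2399 = 0.38641.
Pooled p̂ = (975+927)/(2401+2399) = 1902/4800 = 0.39625.
SE = √(0.239236 × 0.000833333) = 0.01412.
z = (0.40608 − 0.38641)/0.01412 = 0.01967/0.01412 = 1.393.
p-value = P(Z < 1.393) ≈ 0.9182.

z = 1.393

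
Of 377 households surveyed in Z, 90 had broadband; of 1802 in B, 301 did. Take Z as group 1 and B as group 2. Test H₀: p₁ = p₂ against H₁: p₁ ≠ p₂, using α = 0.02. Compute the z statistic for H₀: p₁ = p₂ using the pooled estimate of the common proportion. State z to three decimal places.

z = 3.299

p̂₁ = 90/377 = 0.23873, p̂₂ = 301/1802 = 0.16704.
Pooled p̂ = (90+301)/(377+1802) = 391/2179 = 0.17944.
SE = √(p̂(1−p̂)(1/n₁+1/n₂)) = √(0.17944·0.82056·0.00320746) = √(0.000472271) = 0.02173.
z = (0.23873 − 0.16704)/0.02173 = 0.07169/0.02173 = 3.299.
Two-sided p-value ≈ 2·Φ(−3.299) = 0.0010. With α = 0.02, reject H₀.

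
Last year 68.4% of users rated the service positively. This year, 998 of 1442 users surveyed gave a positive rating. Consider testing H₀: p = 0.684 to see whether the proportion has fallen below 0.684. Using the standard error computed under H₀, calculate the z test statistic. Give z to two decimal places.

p̂ = 998/1442 ≈ 0.6921.
Standard error under H₀: √(0.684×0.316/1442) = 0.0122.
z = (0.6921 − 0.684)/0.0122 = 0.0081/0.0122 = 0.66.
p-value = P(Z < 0.661) ≈ 0.7457.

z = 0.66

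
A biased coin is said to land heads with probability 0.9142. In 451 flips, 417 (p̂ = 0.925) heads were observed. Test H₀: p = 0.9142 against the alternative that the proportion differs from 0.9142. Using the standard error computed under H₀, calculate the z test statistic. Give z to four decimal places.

z = 0.7895

p̂ = 417/451 = 0.924612.
Under H₀, SE = √(0.9142·0.0858/451) = √(0.000173921) = 0.013188.
z = (0.924612 − 0.9142)/0.013188 = 0.010412/0.013188 = 0.7895.
p-value = 2·P(Z > 0.790) ≈ 0.4298.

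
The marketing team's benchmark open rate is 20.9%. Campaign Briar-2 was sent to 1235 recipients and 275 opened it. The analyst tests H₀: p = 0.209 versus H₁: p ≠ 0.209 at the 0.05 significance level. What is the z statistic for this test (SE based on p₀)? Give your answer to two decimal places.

z = 1.18

p̂ = 275/1235 ≈ 0.2227.
Under H₀, SE = √(0.209·0.791/1235) = √(0.000133862) = 0.0116.
z = (0.2227 − 0.209)/0.0116 = 0.0137/0.0116 = 1.18.
Two-sided p-value ≈ 2·Φ(−1.182) = 0.2373. With α = 0.05, fail to reject H₀.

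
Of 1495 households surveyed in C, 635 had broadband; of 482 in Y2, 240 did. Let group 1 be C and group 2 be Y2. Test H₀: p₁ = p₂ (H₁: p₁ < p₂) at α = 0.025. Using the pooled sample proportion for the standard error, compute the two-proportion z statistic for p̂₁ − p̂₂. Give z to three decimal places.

z = -2.813

p̂₁ = 635/1495 = 0.424749, p̂₂ = 240/482 = 0.497925.
Pooled p̂ = (635+240)/(1495+482) = 875/1977 = 0.442590.
SE = √(0.246704 × 0.00274359) = 0.026016.
z = (0.424749 − 0.497925)/0.026016 = -0.073176/0.026016 = -2.813.
p-value = P(Z < -2.813) ≈ 0.0025, so at α = 0.025 we reject H₀.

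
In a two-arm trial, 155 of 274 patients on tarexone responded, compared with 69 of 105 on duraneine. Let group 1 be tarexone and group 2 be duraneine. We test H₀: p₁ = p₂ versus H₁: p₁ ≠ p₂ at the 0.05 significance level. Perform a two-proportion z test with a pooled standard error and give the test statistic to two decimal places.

p̂₁ = 155/274 = 0.5657, p̂₂ = 69/105 = 0.6571.
Pooled p̂ = (155+69)/(274+105) = 224/379 = 0.5910.
SE = √(0.241714 × 0.0131734) = 0.0564.
z = (0.5657 − 0.6571)/0.0564 = -0.0914/0.0564 = -1.62.
p-value = 2·P(Z > 1.621) ≈ 0.1051. With α = 0.05, fail to reject H₀.

z = -1.62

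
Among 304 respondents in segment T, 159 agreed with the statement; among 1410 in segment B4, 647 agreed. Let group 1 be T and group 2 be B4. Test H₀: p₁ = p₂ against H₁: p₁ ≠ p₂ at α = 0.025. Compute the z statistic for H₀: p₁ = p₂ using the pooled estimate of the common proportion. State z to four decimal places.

p̂₁ = 159/304 = 0.523026, p̂₂ = 647/1410 = 0.458865.
Pooled p̂ = (159+647)/(304+1410) = 806/1714 = 0.470245.
SE = √(0.249115 × 0.00399869) = 0.031562.
z = (0.523026 − 0.458865)/0.031562 = 0.064161/0.031562 = 2.0329.
p-value = 2·P(Z > 2.033) ≈ 0.0421. With α = 0.025, fail to reject H₀.

z = 2.0329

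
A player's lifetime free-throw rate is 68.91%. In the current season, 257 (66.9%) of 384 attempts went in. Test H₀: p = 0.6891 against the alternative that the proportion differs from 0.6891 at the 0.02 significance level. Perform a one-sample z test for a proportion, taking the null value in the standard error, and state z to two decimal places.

p̂ = 257/384 ≈ 0.6693.
SE = √(p₀(1−p₀)/n) = √(0.21424/384) = 0.0236.
z = (0.6693 − 0.6891)/0.0236 = -0.0198/0.0236 = -0.84.
p-value = 2·P(Z > 0.839) ≈ 0.4012, so at α = 0.02 we fail to reject H₀.

z = -0.84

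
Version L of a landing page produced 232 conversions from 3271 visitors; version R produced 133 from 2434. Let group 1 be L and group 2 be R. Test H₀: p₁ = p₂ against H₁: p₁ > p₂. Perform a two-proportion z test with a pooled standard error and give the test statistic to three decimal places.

z = 2.486

p̂₁ = 232/3271 = 0.070926, p̂₂ = 133/2434 = 0.054643.
Pooled p̂ = (232+133)/(3271+2434) = 365/5705 = 0.063979.
SE = √(p̂(1−p̂)(1/n₁+1/n₂)) = √(0.063979·0.936021·0.000716563) = √(4.29119e-05) = 0.006551.
z = (0.070926 − 0.054643)/0.006551 = 0.016283/0.006551 = 2.486.
p-value = P(Z > 2.486) ≈ 0.0065.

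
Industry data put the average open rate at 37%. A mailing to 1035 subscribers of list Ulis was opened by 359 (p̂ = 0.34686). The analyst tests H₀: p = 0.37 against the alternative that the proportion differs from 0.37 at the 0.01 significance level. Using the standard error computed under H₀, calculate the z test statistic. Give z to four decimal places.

p̂ = 359/1035 = 0.346860.
Under H₀, SE = √(0.37·0.63/1035) = √(0.000225217) = 0.015007.
z = (0.346860 − 0.37)/0.015007 = -0.023140/0.015007 = -1.5419.
Two-sided p-value ≈ 2·Φ(−1.542) = 0.1231; since p > α = 0.01, fail to reject H₀.

z = -1.5419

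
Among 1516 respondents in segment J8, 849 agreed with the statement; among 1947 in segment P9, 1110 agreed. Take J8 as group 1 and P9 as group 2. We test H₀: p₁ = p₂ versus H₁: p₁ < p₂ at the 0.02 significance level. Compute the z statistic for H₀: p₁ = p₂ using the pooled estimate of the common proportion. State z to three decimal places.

p̂₁ = 849/1516 ≈ 0.56003, p̂₂ = 1110/1947 ≈ 0.57011.
Pooled p̂ = (849+1110)/(1516+1947) = 1959/3463 = 0.56569.
SE = √(p̂(1−p̂)(1/n₁+1/n₂)) = √(0.56569·0.43431·0.00117324) = √(0.000288247) = 0.01698.
z = (0.56003 − 0.57011)/0.01698 = -0.01008/0.01698 = -0.594.
p-value = P(Z < -0.594) ≈ 0.2763, so at α = 0.02 we fail to reject H₀.

z = -0.594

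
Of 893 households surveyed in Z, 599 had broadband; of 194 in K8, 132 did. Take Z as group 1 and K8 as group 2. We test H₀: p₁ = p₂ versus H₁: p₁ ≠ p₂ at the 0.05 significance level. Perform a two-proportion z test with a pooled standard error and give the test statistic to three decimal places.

z = -0.259

p̂₁ = 599/893 = 0.67077, p̂₂ = 132/194 = 0.68041.
Pooled p̂ = (599+132)/(893+194) = 731/1087 = 0.67249.
SE = √(0.220246 × 0.00627446) = 0.03717.
z = (0.67077 − 0.68041)/0.03717 = -0.00964/0.03717 = -0.259.
p-value = 2·P(Z > 0.259) ≈ 0.7954, so at α = 0.05 we fail to reject H₀.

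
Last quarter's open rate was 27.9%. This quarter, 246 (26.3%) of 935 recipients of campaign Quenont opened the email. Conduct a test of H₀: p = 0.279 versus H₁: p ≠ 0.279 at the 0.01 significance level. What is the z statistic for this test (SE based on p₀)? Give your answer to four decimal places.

p̂ = 246/935 = 0.263102.
Standard error under H₀: √(0.279×0.721/935) = 0.014668.
z = (0.263102 − 0.279)/0.014668 = -0.015898/0.014668 = -1.0839.
p-value = 2·P(Z > 1.084) ≈ 0.2784. With α = 0.01, fail to reject H₀.

z = -1.0839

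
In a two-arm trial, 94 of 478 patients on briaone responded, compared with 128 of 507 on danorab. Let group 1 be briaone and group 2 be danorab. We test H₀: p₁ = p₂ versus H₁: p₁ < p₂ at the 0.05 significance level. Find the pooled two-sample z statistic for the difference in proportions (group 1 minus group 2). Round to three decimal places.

z = -2.095

p̂₁ = 94/478 ≈ 0.19665, p̂₂ = 128/507 ≈ 0.25247.
Pooled p̂ = (94+128)/(478+507) = 222/985 = 0.22538.
SE = √(0.174584 × 0.00406444) = 0.02664.
z = (0.19665 − 0.25247)/0.02664 = -0.05582/0.02664 = -2.095.
p-value = P(Z < -2.095) ≈ 0.0181. With α = 0.05, reject H₀.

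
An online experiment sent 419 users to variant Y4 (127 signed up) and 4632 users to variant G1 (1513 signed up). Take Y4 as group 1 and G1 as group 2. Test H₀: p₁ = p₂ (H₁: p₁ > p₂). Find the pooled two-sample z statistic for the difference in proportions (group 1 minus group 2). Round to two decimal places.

z = -0.99

p̂₁ = 127/419 ≈ 0.30310, p̂₂ = 1513/4632 ≈ 0.32664.
Pooled p̂ = (127+1513)/(419+4632) = 1640/5051 = 0.32469.
SE = √(p̂(1−p̂)(1/n₁+1/n₂)) = √(0.32469·0.67531·0.00260252) = √(0.000570644) = 0.02389.
z = (0.30310 − 0.32664)/0.02389 = -0.02354/0.02389 = -0.99.
p-value = P(Z > -0.985) ≈ 0.8378.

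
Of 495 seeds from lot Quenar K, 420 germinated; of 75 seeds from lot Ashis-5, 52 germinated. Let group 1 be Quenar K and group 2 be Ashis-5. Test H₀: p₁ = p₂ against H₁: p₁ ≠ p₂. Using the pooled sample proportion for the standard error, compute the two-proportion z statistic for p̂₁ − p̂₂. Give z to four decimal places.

p̂₁ = 420/495 = 0.848485, p̂₂ = 52/75 = 0.693333.
Pooled p̂ = (420+52)/(495+75) = 472/570 = 0.828070.
SE = √(0.14237 × 0.0153535) = 0.046753.
z = (0.848485 − 0.693333)/0.046753 = 0.155152/0.046753 = 3.3185.

z = 3.3185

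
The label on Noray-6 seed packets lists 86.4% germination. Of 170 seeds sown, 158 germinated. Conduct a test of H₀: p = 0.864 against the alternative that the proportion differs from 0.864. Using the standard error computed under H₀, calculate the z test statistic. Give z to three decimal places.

p̂ = 158/170 = 0.92941.
Standard error under H₀: √(0.864×0.136/170) = 0.02629.
z = (0.92941 − 0.864)/0.02629 = 0.06541/0.02629 = 2.488.
Two-sided p-value ≈ 2·Φ(−2.488) = 0.0128.

z = 2.488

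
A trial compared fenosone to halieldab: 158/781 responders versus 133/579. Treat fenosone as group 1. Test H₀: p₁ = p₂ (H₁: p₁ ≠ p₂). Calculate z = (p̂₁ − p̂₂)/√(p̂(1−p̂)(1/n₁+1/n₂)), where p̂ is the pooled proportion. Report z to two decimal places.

p̂₁ = 158/781 ≈ 0.2023, p̂₂ = 133/579 ≈ 0.2297.
Pooled p̂ = (158+133)/(781+579) = 291/1360 = 0.2140.
SE = √(0.168187 × 0.00300753) = 0.0225.
z = (0.2023 − 0.2297)/0.0225 = -0.0274/0.0225 = -1.22.
Two-sided p-value ≈ 2·Φ(−1.218) = 0.2231.

z = -1.22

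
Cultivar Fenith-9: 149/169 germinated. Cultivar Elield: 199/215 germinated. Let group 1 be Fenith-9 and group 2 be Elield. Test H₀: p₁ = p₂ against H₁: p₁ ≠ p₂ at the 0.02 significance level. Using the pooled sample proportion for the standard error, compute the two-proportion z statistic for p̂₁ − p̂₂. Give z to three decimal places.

z = -1.466

p̂₁ = 149/169 ≈ 0.88166, p̂₂ = 199/215 ≈ 0.92558.
Pooled p̂ = (149+199)/(169+215) = 348/384 = 0.90625.
SE = √(p̂(1−p̂)(1/n₁+1/n₂)) = √(0.90625·0.09375·0.0105683) = √(0.000897895) = 0.02996.
z = (0.88166 − 0.92558)/0.02996 = -0.04392/0.02996 = -1.466.
Two-sided p-value ≈ 2·Φ(−1.466) = 0.1427; since p > α = 0.02, fail to reject H₀.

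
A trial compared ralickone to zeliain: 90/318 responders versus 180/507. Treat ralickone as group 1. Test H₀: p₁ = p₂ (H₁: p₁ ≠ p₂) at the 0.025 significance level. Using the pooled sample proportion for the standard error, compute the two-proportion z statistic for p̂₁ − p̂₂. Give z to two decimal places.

z = -2.15

p̂₁ = 90/318 = 0.28302, p̂₂ = 180/507 = 0.35503.
Pooled p̂ = (90+180)/(318+507) = 270/825 = 0.32727.
SE = √(0.220165 × 0.00511704) = 0.03356.
z = (0.28302 − 0.35503)/0.03356 = -0.07201/0.03356 = -2.15.
Two-sided p-value ≈ 2·Φ(−2.145) = 0.0319, so at α = 0.025 we fail to reject H₀.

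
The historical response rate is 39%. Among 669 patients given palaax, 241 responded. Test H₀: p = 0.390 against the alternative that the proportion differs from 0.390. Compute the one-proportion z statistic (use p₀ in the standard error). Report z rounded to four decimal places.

z = -1.5782

p̂ = 241/669 = 0.360239.
Standard error under H₀: √(0.39×0.61/669) = 0.018858.
z = (0.360239 − 0.39)/0.018858 = -0.029761/0.018858 = -1.5782.
Two-sided p-value ≈ 2·Φ(−1.578) = 0.1145.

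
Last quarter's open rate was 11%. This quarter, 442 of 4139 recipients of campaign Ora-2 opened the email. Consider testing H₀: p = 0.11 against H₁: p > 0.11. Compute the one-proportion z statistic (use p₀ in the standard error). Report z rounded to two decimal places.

p̂ = 442/4139 ≈ 0.10679.
Standard error under H₀: √(0.11×0.89/4139) = 0.00486.
z = (0.10679 − 0.11)/0.00486 = -0.00321/0.00486 = -0.66.

z = -0.66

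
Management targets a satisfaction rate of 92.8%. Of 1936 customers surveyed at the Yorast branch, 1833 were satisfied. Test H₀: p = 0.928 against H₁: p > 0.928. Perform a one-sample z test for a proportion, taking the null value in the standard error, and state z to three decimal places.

z = 3.200

p̂ = 1833/1936 = 0.946798.
Standard error under H₀: √(0.928×0.072/1936) = 0.005875.
z = (0.946798 − 0.928)/0.005875 = 0.018798/0.005875 = 3.200.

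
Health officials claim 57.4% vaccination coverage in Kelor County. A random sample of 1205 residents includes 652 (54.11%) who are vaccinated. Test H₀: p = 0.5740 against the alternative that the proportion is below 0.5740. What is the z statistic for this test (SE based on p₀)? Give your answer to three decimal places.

p̂ = 652/1205 = 0.541079.
SE = √(p₀(1−p₀)/n) = √(0.24452/1205) = 0.014245.
z = (0.541079 − 0.574)/0.014245 = -0.032921/0.014245 = -2.311.

z = -2.311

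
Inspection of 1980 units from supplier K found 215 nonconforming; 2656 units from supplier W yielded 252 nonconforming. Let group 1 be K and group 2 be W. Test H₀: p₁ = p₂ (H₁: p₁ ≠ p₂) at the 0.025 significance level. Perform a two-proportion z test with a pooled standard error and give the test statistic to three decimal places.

z = 1.534

p̂₁ = 215/1980 = 0.10859, p̂₂ = 252/2656 = 0.09488.
Pooled p̂ = (215+252)/(1980+2656) = 467/4636 = 0.10073.
SE = √(0.0905862 × 0.000881557) = 0.00894.
z = (0.10859 − 0.09488)/0.00894 = 0.01371/0.00894 = 1.534.
Two-sided p-value ≈ 2·Φ(−1.534) = 0.1251; since p > α = 0.025, fail to reject H₀.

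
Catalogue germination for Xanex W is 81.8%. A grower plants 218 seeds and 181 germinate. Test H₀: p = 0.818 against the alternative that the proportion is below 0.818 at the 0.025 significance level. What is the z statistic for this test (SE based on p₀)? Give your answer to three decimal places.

z = 0.470

p̂ = 181/218 ≈ 0.83028.
SE = √(p₀(1−p₀)/n) = √(0.14888/218) = 0.02613.
z = (0.83028 − 0.818)/0.02613 = 0.01228/0.02613 = 0.470.
p-value = P(Z < 0.470) ≈ 0.6807; since p > α = 0.025, fail to reject H₀.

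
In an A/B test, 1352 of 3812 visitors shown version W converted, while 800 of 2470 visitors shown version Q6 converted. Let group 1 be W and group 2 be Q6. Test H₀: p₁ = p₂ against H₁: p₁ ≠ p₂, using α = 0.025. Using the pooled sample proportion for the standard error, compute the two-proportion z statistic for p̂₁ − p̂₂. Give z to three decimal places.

z = 2.511

p̂₁ = 1352/3812 ≈ 0.35467, p̂₂ = 800/2470 ≈ 0.32389.
Pooled p̂ = (1352+800)/(3812+2470) = 2152/6282 = 0.34257.
SE = √(0.225215 × 0.000667188) = 0.01226.
z = (0.35467 − 0.32389)/0.01226 = 0.03078/0.01226 = 2.511.
p-value = 2·P(Z > 2.511) ≈ 0.0120, so at α = 0.025 we reject H₀.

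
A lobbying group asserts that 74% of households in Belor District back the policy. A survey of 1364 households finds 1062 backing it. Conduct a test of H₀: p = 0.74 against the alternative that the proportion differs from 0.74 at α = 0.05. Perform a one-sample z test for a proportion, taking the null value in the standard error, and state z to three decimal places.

p̂ = 1062/1364 ≈ 0.778592.
Under H₀, SE = √(0.74·0.26/1364) = √(0.000141056) = 0.011877.
z = (0.778592 − 0.74)/0.011877 = 0.038592/0.011877 = 3.249.
Two-sided p-value ≈ 2·Φ(−3.249) = 0.0012, so at α = 0.05 we reject H₀.

z = 3.249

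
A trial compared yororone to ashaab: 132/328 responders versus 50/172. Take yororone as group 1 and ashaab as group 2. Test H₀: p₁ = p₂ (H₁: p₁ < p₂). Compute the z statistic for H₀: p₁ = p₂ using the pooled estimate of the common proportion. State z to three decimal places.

z = 2.467

p̂₁ = 132/328 = 0.40244, p̂₂ = 50/172 = 0.29070.
Pooled p̂ = (132+50)/(328+172) = 182/500 = 0.36400.
SE = √(0.231504 × 0.00886273) = 0.04530.
z = (0.40244 − 0.29070)/0.04530 = 0.11174/0.04530 = 2.467.
p-value = P(Z < 2.467) ≈ 0.9932.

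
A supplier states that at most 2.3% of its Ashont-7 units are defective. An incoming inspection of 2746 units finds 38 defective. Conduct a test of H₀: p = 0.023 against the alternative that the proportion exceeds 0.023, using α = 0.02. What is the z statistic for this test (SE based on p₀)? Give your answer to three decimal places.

z = -3.203

p̂ = 38/2746 ≈ 0.01384.
Under H₀, SE = √(0.023·0.977/2746) = √(8.18318e-06) = 0.00286.
z = (0.01384 − 0.023)/0.00286 = -0.00916/0.00286 = -3.203.
p-value = P(Z > -3.203) ≈ 0.9993. With α = 0.02, fail to reject H₀.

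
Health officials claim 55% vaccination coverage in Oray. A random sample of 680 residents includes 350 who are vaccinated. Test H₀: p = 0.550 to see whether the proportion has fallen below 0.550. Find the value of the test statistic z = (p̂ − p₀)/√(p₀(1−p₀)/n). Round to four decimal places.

z = -1.8500

p̂ = 350/680 ≈ 0.514706.
SE = √(p₀(1−p₀)/n) = √(0.2475/680) = 0.019078.
z = (0.514706 − 0.55)/0.019078 = -0.035294/0.019078 = -1.8500.
p-value = P(Z < -1.850) ≈ 0.0322.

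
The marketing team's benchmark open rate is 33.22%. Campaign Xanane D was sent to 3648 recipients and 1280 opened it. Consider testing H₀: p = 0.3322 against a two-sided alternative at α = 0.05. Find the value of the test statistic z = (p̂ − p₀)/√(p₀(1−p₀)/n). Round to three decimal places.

p̂ = 1280/3648 ≈ 0.35088.
SE = √(p₀(1−p₀)/n) = √(0.22184/3648) = 0.00780.
z = (0.35088 − 0.3322)/0.00780 = 0.01868/0.00780 = 2.395.
Two-sided p-value ≈ 2·Φ(−2.395) = 0.0166. With α = 0.05, reject H₀.

z = 2.395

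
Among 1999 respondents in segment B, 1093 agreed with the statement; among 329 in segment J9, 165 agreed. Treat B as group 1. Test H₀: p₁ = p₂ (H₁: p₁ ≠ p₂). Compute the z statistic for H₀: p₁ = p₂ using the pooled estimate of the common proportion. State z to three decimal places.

z = 1.526

p̂₁ = 1093/1999 = 0.54677, p̂₂ = 165/329 = 0.50152.
Pooled p̂ = (1093+165)/(1999+329) = 1258/2328 = 0.54038.
SE = √(0.24837 × 0.00353976) = 0.02965.
z = (0.54677 − 0.50152)/0.02965 = 0.04525/0.02965 = 1.526.
p-value = 2·P(Z > 1.526) ≈ 0.1270.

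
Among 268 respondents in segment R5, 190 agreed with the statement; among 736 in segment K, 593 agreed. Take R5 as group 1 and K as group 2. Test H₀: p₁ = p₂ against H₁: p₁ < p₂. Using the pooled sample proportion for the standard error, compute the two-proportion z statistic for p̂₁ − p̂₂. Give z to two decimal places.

p̂₁ = 190/268 ≈ 0.7090, p̂₂ = 593/736 ≈ 0.8057.
Pooled p̂ = (190+593)/(268+736) = 783/1004 = 0.7799.
SE = √(0.171667 × 0.00509004) = 0.0296.
z = (0.7090 − 0.8057)/0.0296 = -0.0967/0.0296 = -3.27.
p-value = P(Z < -3.273) ≈ 0.0005.

z = -3.27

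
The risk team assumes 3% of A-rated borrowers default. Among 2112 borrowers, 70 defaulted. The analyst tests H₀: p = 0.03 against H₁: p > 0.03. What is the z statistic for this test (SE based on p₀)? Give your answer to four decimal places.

z = 0.8470

p̂ = 70/2112 ≈ 0.033144.
Standard error under H₀: √(0.03×0.97/2112) = 0.003712.
z = (0.033144 − 0.03)/0.003712 = 0.003144/0.003712 = 0.8470.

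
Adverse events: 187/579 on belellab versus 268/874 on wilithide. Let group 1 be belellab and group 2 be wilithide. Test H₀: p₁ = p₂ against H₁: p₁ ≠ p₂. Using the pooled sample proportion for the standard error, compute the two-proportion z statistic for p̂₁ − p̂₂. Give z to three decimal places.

z = 0.657

p̂₁ = 187/579 = 0.32297, p̂₂ = 268/874 = 0.30664.
Pooled p̂ = (187+268)/(579+874) = 455/1453 = 0.31315.
SE = √(0.215085 × 0.00287128) = 0.02485.
z = (0.32297 − 0.30664)/0.02485 = 0.01633/0.02485 = 0.657.
p-value = 2·P(Z > 0.657) ≈ 0.5110.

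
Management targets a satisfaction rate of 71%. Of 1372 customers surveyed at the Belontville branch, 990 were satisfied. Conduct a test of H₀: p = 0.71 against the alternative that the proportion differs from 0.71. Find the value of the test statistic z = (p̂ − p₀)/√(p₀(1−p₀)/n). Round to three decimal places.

p̂ = 990/1372 = 0.721574.
Under H₀, SE = √(0.71·0.29/1372) = √(0.000150073) = 0.012250.
z = (0.721574 − 0.71)/0.012250 = 0.011574/0.012250 = 0.945.

z = 0.945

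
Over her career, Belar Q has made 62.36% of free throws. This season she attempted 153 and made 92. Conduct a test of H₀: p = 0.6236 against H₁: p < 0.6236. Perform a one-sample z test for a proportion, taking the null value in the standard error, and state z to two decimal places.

p̂ = 92/153 = 0.6013.
Standard error under H₀: √(0.6236×0.3764/153) = 0.0392.
z = (0.6013 − 0.6236)/0.0392 = -0.0223/0.0392 = -0.57.
p-value = P(Z < -0.569) ≈ 0.2846.

z = -0.57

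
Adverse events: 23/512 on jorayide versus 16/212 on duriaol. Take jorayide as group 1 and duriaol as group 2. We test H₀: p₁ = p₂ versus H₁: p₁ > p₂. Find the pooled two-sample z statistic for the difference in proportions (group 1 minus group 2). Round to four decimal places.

p̂₁ = 23/512 ≈ 0.044922, p̂₂ = 16/212 ≈ 0.075472.
Pooled p̂ = (23+16)/(512+212) = 39/724 = 0.053867.
SE = √(p̂(1−p̂)(1/n₁+1/n₂)) = √(0.053867·0.946133·0.00667011) = √(0.000339947) = 0.018438.
z = (0.044922 − 0.075472)/0.018438 = -0.030550/0.018438 = -1.6569.
p-value = P(Z > -1.657) ≈ 0.9512.

z = -1.6569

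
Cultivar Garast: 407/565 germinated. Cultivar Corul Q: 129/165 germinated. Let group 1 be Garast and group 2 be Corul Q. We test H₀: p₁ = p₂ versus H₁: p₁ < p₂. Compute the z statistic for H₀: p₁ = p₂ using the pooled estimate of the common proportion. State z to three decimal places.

p̂₁ = 407/565 ≈ 0.720354, p̂₂ = 129/165 ≈ 0.781818.
Pooled p̂ = (407+129)/(565+165) = 536/730 = 0.734247.
SE = √(p̂(1−p̂)(1/n₁+1/n₂)) = √(0.734247·0.265753·0.00783052) = √(0.00152796) = 0.039089.
z = (0.720354 − 0.781818)/0.039089 = -0.061464/0.039089 = -1.572.

z = -1.572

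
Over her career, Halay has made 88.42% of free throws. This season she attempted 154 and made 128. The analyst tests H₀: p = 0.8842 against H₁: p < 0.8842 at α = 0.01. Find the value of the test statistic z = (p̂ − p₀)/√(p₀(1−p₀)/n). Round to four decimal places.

p̂ = 128/154 ≈ 0.831169.
SE = √(p₀(1−p₀)/n) = √(0.10239/154) = 0.025785.
z = (0.831169 − 0.8842)/0.025785 = -0.053031/0.025785 = -2.0567.
p-value = P(Z < -2.057) ≈ 0.0199. With α = 0.01, fail to reject H₀.

z = -2.0567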